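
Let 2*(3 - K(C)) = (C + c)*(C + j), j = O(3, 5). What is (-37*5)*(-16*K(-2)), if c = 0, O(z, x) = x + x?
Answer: 32560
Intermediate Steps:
O(z, x) = 2*x
j = 10 (j = 2*5 = 10)
K(C) = 3 - C*(10 + C)/2 (K(C) = 3 - (C + 0)*(C + 10)/2 = 3 - C*(10 + C)/2)
(-37*5)*(-16*K(-2)) = (-37*5)*(-16*(3 - 5*(-2) - ½*(-2)²)) = -(-2960)*(3 + 10 - ½*4) = -(-2960)*(3 + 10 - 2) = -(-2960)*11 = -185*(-176) = 32560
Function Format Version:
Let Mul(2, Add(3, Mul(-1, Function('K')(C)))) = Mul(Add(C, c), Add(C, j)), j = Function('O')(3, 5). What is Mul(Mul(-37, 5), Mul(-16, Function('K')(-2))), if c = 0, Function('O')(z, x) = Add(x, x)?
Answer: 32560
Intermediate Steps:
Function('O')(z, x) = Mul(2, x)
j = 10 (j = Mul(2, 5) = 10)
Function('K')(C) = Add(3, Mul(Rational(-1, 2), C, Add(10, C))) (Function('K')(C) = Add(3, Mul(Rational(-1, 2), Mul(Add(C, 0), Add(C, 10)))) = Add(3, Mul(Rational(-1, 2), Mul(C, Add(10, C)))) = Add(3, Mul(Rational(-1, 2), C, Add(10, C))))
Mul(Mul(-37, 5), Mul(-16, Function('K')(-2))) = Mul(Mul(-37, 5), Mul(-16, Add(3, Mul(-5, -2), Mul(Rational(-1, 2), Pow(-2, 2))))) = Mul(-185, Mul(-16, Add(3, 10, Mul(Rational(-1, 2), 4)))) = Mul(-185, Mul(-16, Add(3, 10, -2))) = Mul(-185, Mul(-16, 11)) = Mul(-185, -176) = 32560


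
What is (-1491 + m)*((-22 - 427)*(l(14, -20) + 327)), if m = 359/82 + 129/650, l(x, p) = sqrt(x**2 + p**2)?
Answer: 2908063404039/13325 + 17786320514*sqrt(149)/13325 ≈ 2.3453e+8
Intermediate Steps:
l(x, p) = sqrt(p**2 + x**2)
m = 60982/13325 (m = 359*(1/82) + 129*(1/650) = 359/82 + 129/650 = 60982/13325 ≈ 4.5765)
(-1491 + m)*((-22 - 427)*(l(14, -20) + 327)) = (-1491 + 60982/13325)*((-22 - 427)*(sqrt((-20)**2 + 14**2) + 327)) = -(-8893160257)*(sqrt(400 + 196) + 327)/13325 = -(-8893160257)*(sqrt(596) + 327)/13325 = -(-8893160257)*(2*sqrt(149) + 327)/13325 = -(-8893160257)*(327 + 2*sqrt(149))/13325 = -19806593*(-146823 - 898*sqrt(149))/13325 = 2908063404039/13325 + 17786320514*sqrt(149)/13325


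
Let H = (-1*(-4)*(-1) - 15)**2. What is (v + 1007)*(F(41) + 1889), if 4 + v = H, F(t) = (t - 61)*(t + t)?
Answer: 339636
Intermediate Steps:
F(t) = 2*t*(-61 + t) (F(t) = (-61 + t)*(2*t) = 2*t*(-61 + t))
H = 361 (H = (4*(-1) - 15)**2 = (-4 - 15)**2 = (-19)**2 = 361)
v = 357 (v = -4 + 361 = 357)
(v + 1007)*(F(41) + 1889) = (357 + 1007)*(2*41*(-61 + 41) + 1889) = 1364*(2*41*(-20) + 1889) = 1364*(-1640 + 1889) = 1364*249 = 339636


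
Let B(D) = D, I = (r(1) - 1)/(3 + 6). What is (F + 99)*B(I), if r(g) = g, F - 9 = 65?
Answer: 0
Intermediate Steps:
F = 74 (F = 9 + 65 = 74)
I = 0 (I = (1 - 1)/(3 + 6) = 0/9 = 0*(⅑) = 0)
(F + 99)*B(I) = (74 + 99)*0 = 173*0 = 0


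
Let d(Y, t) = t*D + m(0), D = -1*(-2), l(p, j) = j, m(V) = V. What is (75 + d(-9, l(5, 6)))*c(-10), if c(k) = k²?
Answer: 8700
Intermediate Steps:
D = 2
d(Y, t) = 2*t (d(Y, t) = t*2 + 0 = 2*t + 0 = 2*t)
(75 + d(-9, l(5, 6)))*c(-10) = (75 + 2*6)*(-10)² = (75 + 12)*100 = 87*100 = 8700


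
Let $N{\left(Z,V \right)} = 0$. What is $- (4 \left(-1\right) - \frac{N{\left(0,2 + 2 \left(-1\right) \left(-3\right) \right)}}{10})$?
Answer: $4$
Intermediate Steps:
$- (4 \left(-1\right) - \frac{N{\left(0,2 + 2 \left(-1\right) \left(-3\right) \right)}}{10}) = - (4 \left(-1\right) - \frac{0}{10}) = - (-4 - 0 \cdot \frac{1}{10}) = - (-4 - 0) = - (-4 + 0) = \left(-1\right) \left(-4\right) = 4$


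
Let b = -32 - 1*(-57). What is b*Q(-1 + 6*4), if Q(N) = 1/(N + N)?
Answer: 25/46 ≈ 0.54348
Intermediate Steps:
Q(N) = 1/(2*N)
b = 25 (b = -32 + 57 = 25)
b*Q(-1 + 6*4) = 25*(1/(2*(-1 + 6*4))) = 25*(1/(2*(-1 + 24))) = 25*((½)/23) = 25*((½)*(1/23)) = 25*(1/46) = 25/46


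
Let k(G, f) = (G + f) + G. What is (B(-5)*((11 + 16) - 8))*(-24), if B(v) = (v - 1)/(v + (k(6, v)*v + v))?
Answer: -304/5 ≈ -60.800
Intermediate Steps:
k(G, f) = f + 2*G
B(v) = (-1 + v)/(2*v + v*(12 + v)) (B(v) = (v - 1)/(v + ((v + 2*6)*v + v)) = (-1 + v)/(v + ((v + 12)*v + v)) = (-1 + v)/(v + ((12 + v)*v + v)) = (-1 + v)/(v + (v*(12 + v) + v)) = (-1 + v)/(v + (v + v*(12 + v))) = (-1 + v)/(2*v + v*(12 + v)))
(B(-5)*((11 + 16) - 8))*(-24) = (((-1 - 5)/((-5)*(14 - 5)))*((11 + 16) - 8))*(-24) = ((-1/5*(-6)/9)*(27 - 8))*(-24) = (-1/5*1/9*(-6)*19)*(-24) = ((2/15)*19)*(-24) = (38/15)*(-24) = -304/5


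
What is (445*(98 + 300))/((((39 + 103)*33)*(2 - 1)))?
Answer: 88555/2343 ≈ 37.796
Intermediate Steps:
(445*(98 + 300))/((((39 + 103)*33)*(2 - 1))) = (445*398)/(((142*33)*1)) = 177110/((4686*1)) = 177110/4686 = 177110*(1/4686) = 88555/2343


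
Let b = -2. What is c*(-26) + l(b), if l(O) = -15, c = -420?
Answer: 10905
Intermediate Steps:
c*(-26) + l(b) = -420*(-26) - 15 = 10920 - 15 = 10905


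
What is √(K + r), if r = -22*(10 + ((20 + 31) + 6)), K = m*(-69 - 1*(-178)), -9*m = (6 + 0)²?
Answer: I*√1910 ≈ 43.704*I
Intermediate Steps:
m = -4 (m = -(6 + 0)²/9 = -⅑*6² = -⅑*36 = -4)
K = -436 (K = -4*(-69 - 1*(-178)) = -4*(-69 + 178) = -4*109 = -436)
r = -1474 (r = -22*(10 + (51 + 6)) = -22*(10 + 57) = -22*67 = -1474)
√(K + r) = √(-436 - 1474) = √(-1910) = I*√1910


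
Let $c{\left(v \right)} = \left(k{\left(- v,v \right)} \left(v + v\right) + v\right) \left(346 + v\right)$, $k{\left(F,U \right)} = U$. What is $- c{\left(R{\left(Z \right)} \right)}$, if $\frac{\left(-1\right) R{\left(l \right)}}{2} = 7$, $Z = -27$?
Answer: $-125496$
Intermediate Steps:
$R{\left(l \right)} = -14$ ($R{\left(l \right)} = \left(-2\right) 7 = -14$)
$c{\left(v \right)} = \left(346 + v\right) \left(v + 2 v^{2}\right)$ ($c{\left(v \right)} = \left(v \left(v + v\right) + v\right) \left(346 + v\right) = \left(v 2 v + v\right) \left(346 + v\right) = \left(2 v^{2} + v\right) \left(346 + v\right) = \left(v + 2 v^{2}\right) \left(346 + v\right) = \left(346 + v\right) \left(v + 2 v^{2}\right)$)
$- c{\left(R{\left(Z \right)} \right)} = - \left(-14\right) \left(346 + 2 \left(-14\right)^{2} + 693 \left(-14\right)\right) = - \left(-14\right) \left(346 + 2 \cdot 196 - 9702\right) = - \left(-14\right) \left(346 + 392 - 9702\right) = - \left(-14\right) \left(-8964\right) = \left(-1\right) 125496 = -125496$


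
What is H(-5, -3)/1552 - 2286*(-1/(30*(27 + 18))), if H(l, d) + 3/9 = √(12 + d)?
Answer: 8221/4850 ≈ 1.6951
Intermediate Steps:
H(l, d) = -⅓ + √(12 + d)
H(-5, -3)/1552 - 2286*(-1/(30*(27 + 18))) = (-⅓ + √(12 - 3))/1552 - 2286*(-1/(30*(27 + 18))) = (-⅓ + √9)*(1/1552) - 2286/(45*(-30)) = (-⅓ + 3)*(1/1552) - 2286/(-1350) = (8/3)*(1/1552) - 2286*(-1/1350) = 1/582 + 127/75 = 8221/4850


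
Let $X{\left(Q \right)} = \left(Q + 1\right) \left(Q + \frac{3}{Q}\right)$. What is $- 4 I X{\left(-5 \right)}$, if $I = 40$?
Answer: $-3584$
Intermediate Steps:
$X{\left(Q \right)} = \left(1 + Q\right) \left(Q + \frac{3}{Q}\right)$
$- 4 I X{\left(-5 \right)} = \left(-4\right) 40 \left(3 - 5 + \left(-5\right)^{2} + \frac{3}{-5}\right) = - 160 \left(3 - 5 + 25 + 3 \left(- \frac{1}{5}\right)\right) = - 160 \left(3 - 5 + 25 - \frac{3}{5}\right) = \left(-160\right) \frac{112}{5} = -3584$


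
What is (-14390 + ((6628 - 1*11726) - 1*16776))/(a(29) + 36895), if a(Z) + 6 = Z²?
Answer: -18132/18865 ≈ -0.96115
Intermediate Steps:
a(Z) = -6 + Z²
(-14390 + ((6628 - 1*11726) - 1*16776))/(a(29) + 36895) = (-14390 + ((6628 - 1*11726) - 1*16776))/((-6 + 29²) + 36895) = (-14390 + ((6628 - 11726) - 16776))/((-6 + 841) + 36895) = (-14390 + (-5098 - 16776))/(835 + 36895) = (-14390 - 21874)/37730 = -36264*1/37730 = -18132/18865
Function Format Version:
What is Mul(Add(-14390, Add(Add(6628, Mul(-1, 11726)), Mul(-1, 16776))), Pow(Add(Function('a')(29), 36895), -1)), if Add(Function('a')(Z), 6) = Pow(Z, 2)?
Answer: Rational(-18132, 18865) ≈ -0.96115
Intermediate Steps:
Function('a')(Z) = Add(-6, Pow(Z, 2))
Mul(Add(-14390, Add(Add(6628, Mul(-1, 11726)), Mul(-1, 16776))), Pow(Add(Function('a')(29), 36895), -1)) = Mul(Add(-14390, Add(Add(6628, Mul(-1, 11726)), Mul(-1, 16776))), Pow(Add(Add(-6, Pow(29, 2)), 36895), -1)) = Mul(Add(-14390, Add(Add(6628, -11726), -16776)), Pow(Add(Add(-6, 841), 36895), -1)) = Mul(Add(-14390, Add(-5098, -16776)), Pow(Add(835, 36895), -1)) = Mul(Add(-14390, -21874), Pow(37730, -1)) = Mul(-36264, Rational(1, 37730)) = Rational(-18132, 18865)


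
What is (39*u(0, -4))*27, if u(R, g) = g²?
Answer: 16848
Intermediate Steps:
(39*u(0, -4))*27 = (39*(-4)²)*27 = (39*16)*27 = 624*27 = 16848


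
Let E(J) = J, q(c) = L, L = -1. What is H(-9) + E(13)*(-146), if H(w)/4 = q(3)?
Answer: -1902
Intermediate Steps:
q(c) = -1
H(w) = -4 (H(w) = 4*(-1) = -4)
H(-9) + E(13)*(-146) = -4 + 13*(-146) = -4 - 1898 = -1902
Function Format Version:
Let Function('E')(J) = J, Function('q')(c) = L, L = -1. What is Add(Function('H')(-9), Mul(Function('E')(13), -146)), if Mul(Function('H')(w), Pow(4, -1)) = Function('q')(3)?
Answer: -1902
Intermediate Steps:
Function('q')(c) = -1
Function('H')(w) = -4 (Function('H')(w) = Mul(4, -1) = -4)
Add(Function('H')(-9), Mul(Function('E')(13), -146)) = Add(-4, Mul(13, -146)) = Add(-4, -1898) = -1902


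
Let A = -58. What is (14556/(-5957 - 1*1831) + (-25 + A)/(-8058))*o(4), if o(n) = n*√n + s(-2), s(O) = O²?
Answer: -19440974/871607 ≈ -22.305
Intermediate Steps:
o(n) = 4 + n^(3/2) (o(n) = n*√n + (-2)² = n^(3/2) + 4 = 4 + n^(3/2))
(14556/(-5957 - 1*1831) + (-25 + A)/(-8058))*o(4) = (14556/(-5957 - 1*1831) + (-25 - 58)/(-8058))*(4 + 4^(3/2)) = (14556/(-5957 - 1831) - 83*(-1/8058))*(4 + 8) = (14556/(-7788) + 83/8058)*12 = (14556*(-1/7788) + 83/8058)*12 = (-1213/649 + 83/8058)*12 = -9720487/5229642*12 = -19440974/871607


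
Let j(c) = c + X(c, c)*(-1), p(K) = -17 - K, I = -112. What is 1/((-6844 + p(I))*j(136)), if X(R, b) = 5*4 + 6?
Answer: -1/742390 ≈ -1.3470e-6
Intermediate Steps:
X(R, b) = 26 (X(R, b) = 20 + 6 = 26)
j(c) = -26 + c (j(c) = c + 26*(-1) = c - 26 = -26 + c)
1/((-6844 + p(I))*j(136)) = 1/((-6844 + (-17 - 1*(-112)))*(-26 + 136)) = 1/((-6844 + (-17 + 112))*110) = (1/110)/(-6844 + 95) = (1/110)/(-6749) = -1/6749*1/110 = -1/742390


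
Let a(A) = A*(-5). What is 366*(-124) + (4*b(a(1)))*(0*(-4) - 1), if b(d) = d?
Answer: -45364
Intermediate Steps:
a(A) = -5*A
366*(-124) + (4*b(a(1)))*(0*(-4) - 1) = 366*(-124) + (4*(-5*1))*(0*(-4) - 1) = -45384 + (4*(-5))*(0 - 1) = -45384 - 20*(-1) = -45384 + 20 = -45364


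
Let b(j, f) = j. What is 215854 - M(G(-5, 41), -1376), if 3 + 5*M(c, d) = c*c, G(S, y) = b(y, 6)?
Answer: 1077592/5 ≈ 2.1552e+5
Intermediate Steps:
G(S, y) = y
M(c, d) = -⅗ + c²/5 (M(c, d) = -⅗ + (c*c)/5 = -⅗ + c²/5)
215854 - M(G(-5, 41), -1376) = 215854 - (-⅗ + (⅕)*41²) = 215854 - (-⅗ + (⅕)*1681) = 215854 - (-⅗ + 1681/5) = 215854 - 1*1678/5 = 215854 - 1678/5 = 1077592/5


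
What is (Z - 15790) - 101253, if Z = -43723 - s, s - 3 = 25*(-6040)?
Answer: -9769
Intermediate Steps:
s = -150997 (s = 3 + 25*(-6040) = 3 - 151000 = -150997)
Z = 107274 (Z = -43723 - 1*(-150997) = -43723 + 150997 = 107274)
(Z - 15790) - 101253 = (107274 - 15790) - 101253 = 91484 - 101253 = -9769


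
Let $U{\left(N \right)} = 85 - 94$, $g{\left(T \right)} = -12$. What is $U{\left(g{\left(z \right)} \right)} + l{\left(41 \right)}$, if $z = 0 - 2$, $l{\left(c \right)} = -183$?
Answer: $-192$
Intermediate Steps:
$z = -2$ ($z = 0 - 2 = -2$)
$U{\left(N \right)} = -9$
$U{\left(g{\left(z \right)} \right)} + l{\left(41 \right)} = -9 - 183 = -192$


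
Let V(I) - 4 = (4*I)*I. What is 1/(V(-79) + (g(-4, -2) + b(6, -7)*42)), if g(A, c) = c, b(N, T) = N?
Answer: 1/25218 ≈ 3.9654e-5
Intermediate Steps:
V(I) = 4 + 4*I² (V(I) = 4 + (4*I)*I = 4 + 4*I²)
1/(V(-79) + (g(-4, -2) + b(6, -7)*42)) = 1/((4 + 4*(-79)²) + (-2 + 6*42)) = 1/((4 + 4*6241) + (-2 + 252)) = 1/((4 + 24964) + 250) = 1/(24968 + 250) = 1/25218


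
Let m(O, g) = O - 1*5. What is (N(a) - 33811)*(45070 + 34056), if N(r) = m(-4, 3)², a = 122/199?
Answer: -2668919980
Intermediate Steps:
m(O, g) = -5 + O (m(O, g) = O - 5 = -5 + O)
a = 122/199 (a = 122*(1/199) = 122/199 ≈ 0.61307)
N(r) = 81 (N(r) = (-5 - 4)² = (-9)² = 81)
(N(a) - 33811)*(45070 + 34056) = (81 - 33811)*(45070 + 34056) = -33730*79126 = -2668919980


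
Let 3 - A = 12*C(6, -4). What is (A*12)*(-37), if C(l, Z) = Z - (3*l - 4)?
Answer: -97236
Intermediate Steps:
C(l, Z) = 4 + Z - 3*l (C(l, Z) = Z - (-4 + 3*l) = Z + (4 - 3*l) = 4 + Z - 3*l)
A = 219 (A = 3 - 12*(4 - 4 - 3*6) = 3 - 12*(4 - 4 - 18) = 3 - 12*(-18) = 3 - 1*(-216) = 3 + 216 = 219)
(A*12)*(-37) = (219*12)*(-37) = 2628*(-37) = -97236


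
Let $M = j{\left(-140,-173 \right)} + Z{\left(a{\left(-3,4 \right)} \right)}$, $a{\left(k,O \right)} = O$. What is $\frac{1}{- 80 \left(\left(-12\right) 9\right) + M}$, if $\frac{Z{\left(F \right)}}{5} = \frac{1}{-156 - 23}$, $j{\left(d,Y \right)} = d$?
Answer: $\frac{179}{1521495} \approx 0.00011765$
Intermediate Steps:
$Z{\left(F \right)} = - \frac{5}{179}$ ($Z{\left(F \right)} = \frac{5}{-156 - 23} = \frac{5}{-179} = 5 \left(- \frac{1}{179}\right) = - \frac{5}{179}$)
$M = - \frac{25065}{179}$ ($M = -140 - \frac{5}{179} = - \frac{25065}{179} \approx -140.03$)
$\frac{1}{- 80 \left(\left(-12\right) 9\right) + M} = \frac{1}{- 80 \left(\left(-12\right) 9\right) - \frac{25065}{179}} = \frac{1}{\left(-80\right) \left(-108\right) - \frac{25065}{179}} = \frac{1}{8640 - \frac{25065}{179}} = \frac{1}{\frac{1521495}{179}} = \frac{179}{1521495}$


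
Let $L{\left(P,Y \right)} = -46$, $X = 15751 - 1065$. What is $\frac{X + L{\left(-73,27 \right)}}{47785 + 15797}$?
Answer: $\frac{2440}{10597} \approx 0.23025$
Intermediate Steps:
$X = 14686$ ($X = 15751 - 1065 = 14686$)
$\frac{X + L{\left(-73,27 \right)}}{47785 + 15797} = \frac{14686 - 46}{47785 + 15797} = \frac{14640}{63582} = 14640 \cdot \frac{1}{63582} = \frac{2440}{10597}$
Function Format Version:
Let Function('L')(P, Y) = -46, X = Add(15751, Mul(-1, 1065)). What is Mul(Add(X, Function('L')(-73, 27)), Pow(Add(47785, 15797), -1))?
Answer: Rational(2440, 10597) ≈ 0.23025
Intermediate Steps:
X = 14686 (X = Add(15751, -1065) = 14686)
Mul(Add(X, Function('L')(-73, 27)), Pow(Add(47785, 15797), -1)) = Mul(Add(14686, -46), Pow(Add(47785, 15797), -1)) = Mul(14640, Pow(63582, -1)) = Mul(14640, Rational(1, 63582)) = Rational(2440, 10597)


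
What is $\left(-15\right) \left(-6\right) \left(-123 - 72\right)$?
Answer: $-17550$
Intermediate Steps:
$\left(-15\right) \left(-6\right) \left(-123 - 72\right) = 90 \left(-195\right) = -17550$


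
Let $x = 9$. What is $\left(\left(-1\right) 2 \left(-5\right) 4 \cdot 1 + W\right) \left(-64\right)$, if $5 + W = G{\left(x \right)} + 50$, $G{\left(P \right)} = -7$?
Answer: $-4992$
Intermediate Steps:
$W = 38$ ($W = -5 + \left(-7 + 50\right) = -5 + 43 = 38$)
$\left(\left(-1\right) 2 \left(-5\right) 4 \cdot 1 + W\right) \left(-64\right) = \left(\left(-1\right) 2 \left(-5\right) 4 \cdot 1 + 38\right) \left(-64\right) = \left(- 2 \left(\left(-20\right) 1\right) + 38\right) \left(-64\right) = \left(\left(-2\right) \left(-20\right) + 38\right) \left(-64\right) = \left(40 + 38\right) \left(-64\right) = 78 \left(-64\right) = -4992$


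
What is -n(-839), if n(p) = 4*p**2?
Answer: -2815684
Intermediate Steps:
-n(-839) = -4*(-839)**2 = -4*703921 = -1*2815684 = -2815684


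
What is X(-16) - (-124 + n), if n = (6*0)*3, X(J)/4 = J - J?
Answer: 124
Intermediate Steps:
X(J) = 0 (X(J) = 4*(J - J) = 4*0 = 0)
n = 0 (n = 0*3 = 0)
X(-16) - (-124 + n) = 0 - (-124 + 0) = 0 - 1*(-124) = 0 + 124 = 124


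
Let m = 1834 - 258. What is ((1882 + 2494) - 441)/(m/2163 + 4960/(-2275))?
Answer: -553241325/204088 ≈ -2710.8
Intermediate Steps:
m = 1576
((1882 + 2494) - 441)/(m/2163 + 4960/(-2275)) = ((1882 + 2494) - 441)/(1576/2163 + 4960/(-2275)) = (4376 - 441)/(1576*(1/2163) + 4960*(-1/2275)) = 3935/(1576/2163 - 992/455) = 3935/(-204088/140595) = 3935*(-140595/204088) = -553241325/204088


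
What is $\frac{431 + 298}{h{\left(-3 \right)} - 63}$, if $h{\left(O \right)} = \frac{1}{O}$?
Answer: $- \frac{2187}{190} \approx -11.511$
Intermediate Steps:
$\frac{431 + 298}{h{\left(-3 \right)} - 63} = \frac{431 + 298}{\frac{1}{-3} - 63} = \frac{729}{- \frac{1}{3} - 63} = \frac{729}{- \frac{190}{3}} = 729 \left(- \frac{3}{190}\right) = - \frac{2187}{190}$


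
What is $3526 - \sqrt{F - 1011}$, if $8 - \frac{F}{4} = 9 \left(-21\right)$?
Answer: $3526 - i \sqrt{223} \approx 3526.0 - 14.933 i$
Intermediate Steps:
$F = 788$ ($F = 32 - 4 \cdot 9 \left(-21\right) = 32 - -756 = 32 + 756 = 788$)
$3526 - \sqrt{F - 1011} = 3526 - \sqrt{788 - 1011} = 3526 - \sqrt{-223} = 3526 - i \sqrt{223}$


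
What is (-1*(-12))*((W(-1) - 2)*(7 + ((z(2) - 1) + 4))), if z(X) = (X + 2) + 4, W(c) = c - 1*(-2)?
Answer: -216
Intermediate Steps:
W(c) = 2 + c (W(c) = c + 2 = 2 + c)
z(X) = 6 + X (z(X) = (2 + X) + 4 = 6 + X)
(-1*(-12))*((W(-1) - 2)*(7 + ((z(2) - 1) + 4))) = (-1*(-12))*(((2 - 1) - 2)*(7 + (((6 + 2) - 1) + 4))) = 12*((1 - 2)*(7 + ((8 - 1) + 4))) = 12*(-(7 + (7 + 4))) = 12*(-(7 + 11)) = 12*(-1*18) = 12*(-18) = -216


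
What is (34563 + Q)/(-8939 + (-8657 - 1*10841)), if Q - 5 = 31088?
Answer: -65656/28437 ≈ -2.3088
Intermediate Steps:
Q = 31093 (Q = 5 + 31088 = 31093)
(34563 + Q)/(-8939 + (-8657 - 1*10841)) = (34563 + 31093)/(-8939 + (-8657 - 1*10841)) = 65656/(-8939 + (-8657 - 10841)) = 65656/(-8939 - 19498) = 65656/(-28437) = 65656*(-1/28437) = -65656/28437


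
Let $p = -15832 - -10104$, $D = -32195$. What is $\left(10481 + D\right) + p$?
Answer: $-27442$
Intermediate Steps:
$p = -5728$ ($p = -15832 + 10104 = -5728$)
$\left(10481 + D\right) + p = \left(10481 - 32195\right) - 5728 = -21714 - 5728 = -27442$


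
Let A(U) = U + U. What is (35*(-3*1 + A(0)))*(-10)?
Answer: 1050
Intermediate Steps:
A(U) = 2*U
(35*(-3*1 + A(0)))*(-10) = (35*(-3*1 + 2*0))*(-10) = (35*(-3 + 0))*(-10) = (35*(-3))*(-10) = -105*(-10) = 1050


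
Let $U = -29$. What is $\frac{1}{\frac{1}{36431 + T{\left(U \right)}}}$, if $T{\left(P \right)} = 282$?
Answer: $36713$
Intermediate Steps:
$\frac{1}{\frac{1}{36431 + T{\left(U \right)}}} = \frac{1}{\frac{1}{36431 + 282}} = \frac{1}{\frac{1}{36713}} = 36713$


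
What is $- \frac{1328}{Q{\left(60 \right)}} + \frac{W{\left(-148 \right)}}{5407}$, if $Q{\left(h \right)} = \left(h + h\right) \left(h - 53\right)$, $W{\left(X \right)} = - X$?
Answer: $- \frac{882022}{567735} \approx -1.5536$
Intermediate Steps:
$Q{\left(h \right)} = 2 h \left(-53 + h\right)$
$- \frac{1328}{Q{\left(60 \right)}} + \frac{W{\left(-148 \right)}}{5407} = - \frac{1328}{2 \cdot 60 \left(-53 + 60\right)} + \frac{\left(-1\right) \left(-148\right)}{5407} = - \frac{1328}{2 \cdot 60 \cdot 7} + 148 \cdot \frac{1}{5407} = - \frac{1328}{840} + \frac{148}{5407} = \left(-1328\right) \frac{1}{840} + \frac{148}{5407} = - \frac{166}{105} + \frac{148}{5407} = - \frac{882022}{567735}$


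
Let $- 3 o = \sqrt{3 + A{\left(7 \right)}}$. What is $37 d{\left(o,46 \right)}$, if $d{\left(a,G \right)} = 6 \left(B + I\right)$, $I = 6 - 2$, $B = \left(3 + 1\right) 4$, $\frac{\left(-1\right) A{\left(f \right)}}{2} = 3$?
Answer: $4440$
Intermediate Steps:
$A{\left(f \right)} = -6$ ($A{\left(f \right)} = \left(-2\right) 3 = -6$)
$B = 16$ ($B = 4 \cdot 4 = 16$)
$I = 4$ ($I = 6 - 2 = 4$)
$o = - \frac{i \sqrt{3}}{3}$ ($o = - \frac{\sqrt{3 - 6}}{3} = - \frac{\sqrt{-3}}{3} = - \frac{i \sqrt{3}}{3} \approx - 0.57735 i$)
$d{\left(a,G \right)} = 120$ ($d{\left(a,G \right)} = 6 \left(16 + 4\right) = 6 \cdot 20 = 120$)
$37 d{\left(o,46 \right)} = 37 \cdot 120 = 4440$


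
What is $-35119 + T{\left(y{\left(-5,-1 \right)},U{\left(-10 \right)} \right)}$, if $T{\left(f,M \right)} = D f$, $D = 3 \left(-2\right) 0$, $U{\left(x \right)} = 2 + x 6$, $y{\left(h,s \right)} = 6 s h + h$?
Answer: $-35119$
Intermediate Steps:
$y{\left(h,s \right)} = h + 6 h s$ ($y{\left(h,s \right)} = 6 h s + h = h + 6 h s$)
$U{\left(x \right)} = 2 + 6 x$
$D = 0$ ($D = \left(-6\right) 0 = 0$)
$T{\left(f,M \right)} = 0$ ($T{\left(f,M \right)} = 0 f = 0$)
$-35119 + T{\left(y{\left(-5,-1 \right)},U{\left(-10 \right)} \right)} = -35119 + 0 = -35119$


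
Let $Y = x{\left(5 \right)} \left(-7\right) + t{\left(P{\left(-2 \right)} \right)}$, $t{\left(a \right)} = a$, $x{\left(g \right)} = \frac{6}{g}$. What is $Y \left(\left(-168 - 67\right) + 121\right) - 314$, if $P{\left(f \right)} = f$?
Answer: $\frac{4358}{5} \approx 871.6$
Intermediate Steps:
$Y = - \frac{52}{5}$ ($Y = \frac{6}{5} \left(-7\right) - 2 = - \frac{42}{5} - 2 = - \frac{52}{5} \approx -10.4$)
$Y \left(\left(-168 - 67\right) + 121\right) - 314 = - \frac{52 \left(\left(-168 - 67\right) + 121\right)}{5} - 314 = - \frac{52 \left(-235 + 121\right)}{5} - 314 = \left(- \frac{52}{5}\right) \left(-114\right) - 314 = \frac{5928}{5} - 314 = \frac{4358}{5}$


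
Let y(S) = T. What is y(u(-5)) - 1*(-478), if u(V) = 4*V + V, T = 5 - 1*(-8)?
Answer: 491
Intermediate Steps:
T = 13 (T = 5 + 8 = 13)
u(V) = 5*V
y(S) = 13
y(u(-5)) - 1*(-478) = 13 - 1*(-478) = 13 + 478 = 491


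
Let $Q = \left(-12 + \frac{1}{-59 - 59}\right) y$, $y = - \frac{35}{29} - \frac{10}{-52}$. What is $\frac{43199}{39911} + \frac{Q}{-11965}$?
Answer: $\frac{706834320961}{653650065412} \approx 1.0814$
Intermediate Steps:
$y = - \frac{765}{754}$ ($y = \left(-35\right) \frac{1}{29} - - \frac{5}{26} = - \frac{35}{29} + \frac{5}{26} = - \frac{765}{754} \approx -1.0146$)
$Q = \frac{83385}{6844}$ ($Q = \left(-12 + \frac{1}{-59 - 59}\right) \left(- \frac{765}{754}\right) = \left(-12 + \frac{1}{-118}\right) \left(- \frac{765}{754}\right) = \left(-12 - \frac{1}{118}\right) \left(- \frac{765}{754}\right) = \left(- \frac{1417}{118}\right) \left(- \frac{765}{754}\right) = \frac{83385}{6844} \approx 12.184$)
$\frac{43199}{39911} + \frac{Q}{-11965} = \frac{43199}{39911} + \frac{83385}{6844 \left(-11965\right)} = 43199 \cdot \frac{1}{39911} + \frac{83385}{6844} \left(- \frac{1}{11965}\right) = \frac{43199}{39911} - \frac{16677}{16377692} = \frac{706834320961}{653650065412}$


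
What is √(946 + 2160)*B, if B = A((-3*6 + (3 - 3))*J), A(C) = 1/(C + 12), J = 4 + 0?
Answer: -√3106/60 ≈ -0.92886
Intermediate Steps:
J = 4
A(C) = 1/(12 + C)
B = -1/60 (B = 1/(12 + (-3*6 + (3 - 3))*4) = 1/(12 + (-18 + 0)*4) = 1/(12 - 18*4) = 1/(12 - 72) = 1/(-60) = -1/60 ≈ -0.016667)
√(946 + 2160)*B = √(946 + 2160)*(-1/60) = √3106*(-1/60) = -√3106/60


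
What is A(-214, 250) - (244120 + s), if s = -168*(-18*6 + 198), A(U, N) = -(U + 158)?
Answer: -228944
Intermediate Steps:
A(U, N) = -158 - U (A(U, N) = -(158 + U) = -158 - U)
s = -15120 (s = -168*(-108 + 198) = -168*90 = -15120)
A(-214, 250) - (244120 + s) = (-158 - 1*(-214)) - (244120 - 15120) = (-158 + 214) - 1*229000 = 56 - 229000 = -228944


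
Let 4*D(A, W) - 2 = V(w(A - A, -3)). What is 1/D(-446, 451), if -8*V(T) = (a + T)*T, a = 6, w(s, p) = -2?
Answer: 4/3 ≈ 1.3333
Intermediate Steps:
V(T) = -T*(6 + T)/8 (V(T) = -(6 + T)*T/8 = -T*(6 + T)/8)
D(A, W) = 3/4 (D(A, W) = 1/2 + (-1/8*(-2)*(6 - 2))/4 = 1/2 + (-1/8*(-2)*4)/4 = 1/2 + (1/4)*1 = 1/2 + 1/4 = 3/4)
1/D(-446, 451) = 1/(3/4) = 4/3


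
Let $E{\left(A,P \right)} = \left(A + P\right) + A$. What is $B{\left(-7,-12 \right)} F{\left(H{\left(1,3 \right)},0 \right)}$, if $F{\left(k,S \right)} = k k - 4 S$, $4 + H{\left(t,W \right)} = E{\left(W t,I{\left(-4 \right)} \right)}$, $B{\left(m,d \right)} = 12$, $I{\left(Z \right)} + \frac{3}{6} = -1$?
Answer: $3$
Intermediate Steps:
$I{\left(Z \right)} = - \frac{3}{2}$ ($I{\left(Z \right)} = - \frac{1}{2} - 1 = - \frac{3}{2}$)
$E{\left(A,P \right)} = P + 2 A$
$H{\left(t,W \right)} = - \frac{11}{2} + 2 W t$ ($H{\left(t,W \right)} = -4 + \left(- \frac{3}{2} + 2 W t\right) = - \frac{11}{2} + 2 W t$)
$F{\left(k,S \right)} = k^{2} - 4 S$
$B{\left(-7,-12 \right)} F{\left(H{\left(1,3 \right)},0 \right)} = 12 \left(\left(- \frac{11}{2} + 2 \cdot 3 \cdot 1\right)^{2} - 0\right) = 12 \left(\left(- \frac{11}{2} + 6\right)^{2} + 0\right) = 12 \left(\left(\frac{1}{2}\right)^{2} + 0\right) = 12 \left(\frac{1}{4} + 0\right) = 12 \cdot \frac{1}{4} = 3$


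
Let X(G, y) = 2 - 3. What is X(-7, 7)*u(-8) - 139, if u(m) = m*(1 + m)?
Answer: -195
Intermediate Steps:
X(G, y) = -1
X(-7, 7)*u(-8) - 139 = -(-8)*(1 - 8) - 139 = -(-8)*(-7) - 139 = -1*56 - 139 = -56 - 139 = -195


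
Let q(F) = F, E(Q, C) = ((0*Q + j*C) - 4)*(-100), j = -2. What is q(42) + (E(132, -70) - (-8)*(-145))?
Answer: -14718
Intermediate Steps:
E(Q, C) = 400 + 200*C (E(Q, C) = ((0*Q - 2*C) - 4)*(-100) = ((0 - 2*C) - 4)*(-100) = (-2*C - 4)*(-100) = (-4 - 2*C)*(-100) = 400 + 200*C)
q(42) + (E(132, -70) - (-8)*(-145)) = 42 + ((400 + 200*(-70)) - (-8)*(-145)) = 42 + ((400 - 14000) - 1*1160) = 42 + (-13600 - 1160) = 42 - 14760 = -14718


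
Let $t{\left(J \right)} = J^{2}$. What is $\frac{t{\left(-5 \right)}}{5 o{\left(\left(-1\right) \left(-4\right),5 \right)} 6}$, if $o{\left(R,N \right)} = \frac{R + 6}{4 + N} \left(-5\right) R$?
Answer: $- \frac{3}{80} \approx -0.0375$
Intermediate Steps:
$o{\left(R,N \right)} = - \frac{5 R \left(6 + R\right)}{4 + N}$ ($o{\left(R,N \right)} = \frac{6 + R}{4 + N} \left(-5\right) R = - \frac{5 \left(6 + R\right)}{4 + N} R = - \frac{5 R \left(6 + R\right)}{4 + N}$)
$\frac{t{\left(-5 \right)}}{5 o{\left(\left(-1\right) \left(-4\right),5 \right)} 6} = \frac{\left(-5\right)^{2}}{5 \left(- \frac{5 \left(\left(-1\right) \left(-4\right)\right) \left(6 - -4\right)}{4 + 5}\right) 6} = \frac{25}{5 \left(\left(-5\right) 4 \cdot \frac{1}{9} \left(6 + 4\right)\right) 6} = \frac{25}{5 \left(\left(-5\right) 4 \cdot \frac{1}{9} \cdot 10\right) 6} = \frac{25}{5 \left(- \frac{200}{9}\right) 6} = \frac{25}{\left(- \frac{1000}{9}\right) 6} = \frac{25}{- \frac{2000}{3}} = 25 \left(- \frac{3}{2000}\right) = - \frac{3}{80}$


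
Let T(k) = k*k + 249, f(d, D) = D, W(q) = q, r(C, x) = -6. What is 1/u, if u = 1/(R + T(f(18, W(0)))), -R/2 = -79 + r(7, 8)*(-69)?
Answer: -421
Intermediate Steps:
T(k) = 249 + k² (T(k) = k² + 249 = 249 + k²)
R = -670 (R = -2*(-79 - 6*(-69)) = -2*(-79 + 414) = -2*335 = -670)
u = -1/421 (u = 1/(-670 + (249 + 0²)) = 1/(-670 + (249 + 0)) = 1/(-670 + 249) = 1/(-421) = -1/421 ≈ -0.0023753)
1/u = 1/(-1/421) = -421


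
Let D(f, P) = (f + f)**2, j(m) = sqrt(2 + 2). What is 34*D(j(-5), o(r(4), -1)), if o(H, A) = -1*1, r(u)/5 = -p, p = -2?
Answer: 544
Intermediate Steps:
r(u) = 10 (r(u) = 5*(-1*(-2)) = 5*2 = 10)
o(H, A) = -1
j(m) = 2 (j(m) = sqrt(4) = 2)
D(f, P) = 4*f**2 (D(f, P) = (2*f)**2 = 4*f**2)
34*D(j(-5), o(r(4), -1)) = 34*(4*2**2) = 34*(4*4) = 34*16 = 544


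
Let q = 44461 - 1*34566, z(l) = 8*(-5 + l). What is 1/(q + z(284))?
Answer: 1/12127 ≈ 8.2461e-5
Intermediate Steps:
z(l) = -40 + 8*l
q = 9895 (q = 44461 - 34566 = 9895)
1/(q + z(284)) = 1/(9895 + (-40 + 8*284)) = 1/(9895 + (-40 + 2272)) = 1/(9895 + 2232) = 1/12127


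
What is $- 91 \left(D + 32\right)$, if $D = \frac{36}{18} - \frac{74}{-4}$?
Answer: $- \frac{9555}{2} \approx -4777.5$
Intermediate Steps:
$D = \frac{41}{2}$ ($D = 36 \cdot \frac{1}{18} - - \frac{37}{2} = 2 + \frac{37}{2} = \frac{41}{2} \approx 20.5$)
$- 91 \left(D + 32\right) = - 91 \left(\frac{41}{2} + 32\right) = \left(-91\right) \frac{105}{2} = - \frac{9555}{2}$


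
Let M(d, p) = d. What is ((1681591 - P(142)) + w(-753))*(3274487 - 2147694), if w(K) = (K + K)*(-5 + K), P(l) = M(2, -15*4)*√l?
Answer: 3181093263227 - 2253586*√142 ≈ 3.1811e+12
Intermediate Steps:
P(l) = 2*√l
w(K) = 2*K*(-5 + K) (w(K) = (2*K)*(-5 + K) = 2*K*(-5 + K))
((1681591 - P(142)) + w(-753))*(3274487 - 2147694) = ((1681591 - 2*√142) + 2*(-753)*(-5 - 753))*(3274487 - 2147694) = ((1681591 - 2*√142) + 2*(-753)*(-758))*1126793 = ((1681591 - 2*√142) + 1141548)*1126793 = (2823139 - 2*√142)*1126793 = 3181093263227 - 2253586*√142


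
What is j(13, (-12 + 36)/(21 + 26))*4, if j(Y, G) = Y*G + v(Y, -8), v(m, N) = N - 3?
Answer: -820/47 ≈ -17.447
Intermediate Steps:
v(m, N) = -3 + N
j(Y, G) = -11 + G*Y (j(Y, G) = Y*G + (-3 - 8) = G*Y - 11 = -11 + G*Y)
j(13, (-12 + 36)/(21 + 26))*4 = (-11 + ((-12 + 36)/(21 + 26))*13)*4 = (-11 + (24/47)*13)*4 = (-11 + 312/47)*4 = -205/47*4 = -820/47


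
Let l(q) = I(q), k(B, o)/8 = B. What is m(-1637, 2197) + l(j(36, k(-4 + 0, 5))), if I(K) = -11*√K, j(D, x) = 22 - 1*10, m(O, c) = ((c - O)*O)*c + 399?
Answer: -13788938427 - 22*√3 ≈ -1.3789e+10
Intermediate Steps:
k(B, o) = 8*B
m(O, c) = 399 + O*c*(c - O) (m(O, c) = (O*(c - O))*c + 399 = O*c*(c - O) + 399 = 399 + O*c*(c - O))
j(D, x) = 12 (j(D, x) = 22 - 10 = 12)
l(q) = -11*√q
m(-1637, 2197) + l(j(36, k(-4 + 0, 5))) = (399 - 1637*2197² - 1*2197*(-1637)²) - 22*√3 = (399 - 1637*4826809 - 1*2197*2679769) - 22*√3 = (399 - 7901486333 - 5887452493) - 22*√3 = -13788938427 - 22*√3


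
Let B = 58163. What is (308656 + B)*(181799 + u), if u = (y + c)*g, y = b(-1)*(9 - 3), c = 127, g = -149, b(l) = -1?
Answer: 60073947630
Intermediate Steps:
y = -6 (y = -(9 - 3) = -1*6 = -6)
u = -18029 (u = (-6 + 127)*(-149) = 121*(-149) = -18029)
(308656 + B)*(181799 + u) = (308656 + 58163)*(181799 - 18029) = 366819*163770 = 60073947630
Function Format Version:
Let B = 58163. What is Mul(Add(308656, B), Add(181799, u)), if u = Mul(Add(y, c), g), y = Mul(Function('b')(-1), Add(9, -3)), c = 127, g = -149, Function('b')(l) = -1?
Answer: 60073947630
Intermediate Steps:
y = -6 (y = Mul(-1, Add(9, -3)) = Mul(-1, 6) = -6)
u = -18029 (u = Mul(Add(-6, 127), -149) = Mul(121, -149) = -18029)
Mul(Add(308656, B), Add(181799, u)) = Mul(Add(308656, 58163), Add(181799, -18029)) = Mul(366819, 163770) = 60073947630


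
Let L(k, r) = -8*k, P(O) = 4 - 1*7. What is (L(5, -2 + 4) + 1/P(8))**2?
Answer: 14641/9 ≈ 1626.8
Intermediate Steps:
P(O) = -3 (P(O) = 4 - 7 = -3)
(L(5, -2 + 4) + 1/P(8))**2 = (-8*5 + 1/(-3))**2 = (-40 - 1/3)**2 = (-121/3)**2 = 14641/9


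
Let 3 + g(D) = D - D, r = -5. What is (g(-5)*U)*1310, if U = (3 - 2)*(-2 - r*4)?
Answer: -70740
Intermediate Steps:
g(D) = -3 (g(D) = -3 + (D - D) = -3 + 0 = -3)
U = 18 (U = (3 - 2)*(-2 - 1*(-5)*4) = 1*(-2 + 5*4) = 1*(-2 + 20) = 1*18 = 18)
(g(-5)*U)*1310 = -3*18*1310 = -54*1310 = -70740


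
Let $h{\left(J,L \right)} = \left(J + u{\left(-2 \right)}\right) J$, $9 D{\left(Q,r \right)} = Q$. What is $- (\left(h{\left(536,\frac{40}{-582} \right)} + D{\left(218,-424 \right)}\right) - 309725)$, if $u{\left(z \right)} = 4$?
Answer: $\frac{182347}{9} \approx 20261.0$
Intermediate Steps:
$D{\left(Q,r \right)} = \frac{Q}{9}$
$h{\left(J,L \right)} = J \left(4 + J\right)$ ($h{\left(J,L \right)} = \left(J + 4\right) J = \left(4 + J\right) J = J \left(4 + J\right)$)
$- (\left(h{\left(536,\frac{40}{-582} \right)} + D{\left(218,-424 \right)}\right) - 309725) = - (\left(536 \left(4 + 536\right) + \frac{1}{9} \cdot 218\right) - 309725) = - (\left(536 \cdot 540 + \frac{218}{9}\right) - 309725) = - (\left(289440 + \frac{218}{9}\right) - 309725) = - (\frac{2605178}{9} - 309725) = \left(-1\right) \left(- \frac{182347}{9}\right) = \frac{182347}{9}$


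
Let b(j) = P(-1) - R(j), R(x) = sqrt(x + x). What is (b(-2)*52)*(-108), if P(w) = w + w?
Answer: 11232 + 11232*I ≈ 11232.0 + 11232.0*I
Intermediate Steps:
R(x) = sqrt(2)*sqrt(x) (R(x) = sqrt(2*x) = sqrt(2)*sqrt(x))
P(w) = 2*w
b(j) = -2 - sqrt(2)*sqrt(j) (b(j) = 2*(-1) - sqrt(2)*sqrt(j) = -2 - sqrt(2)*sqrt(j))
(b(-2)*52)*(-108) = ((-2 - sqrt(2)*sqrt(-2))*52)*(-108) = ((-2 - sqrt(2)*I*sqrt(2))*52)*(-108) = ((-2 - 2*I)*52)*(-108) = (-104 - 104*I)*(-108) = 11232 + 11232*I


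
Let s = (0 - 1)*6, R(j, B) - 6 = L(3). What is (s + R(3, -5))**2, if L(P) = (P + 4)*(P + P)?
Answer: 1764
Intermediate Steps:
L(P) = 2*P*(4 + P) (L(P) = (4 + P)*(2*P) = 2*P*(4 + P))
R(j, B) = 48 (R(j, B) = 6 + 2*3*(4 + 3) = 6 + 2*3*7 = 6 + 42 = 48)
s = -6 (s = -1*6 = -6)
(s + R(3, -5))**2 = (-6 + 48)**2 = 42**2 = 1764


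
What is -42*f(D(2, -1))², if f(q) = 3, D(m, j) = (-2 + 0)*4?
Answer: -378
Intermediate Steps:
D(m, j) = -8 (D(m, j) = -2*4 = -8)
-42*f(D(2, -1))² = -42*3² = -42*9 = -378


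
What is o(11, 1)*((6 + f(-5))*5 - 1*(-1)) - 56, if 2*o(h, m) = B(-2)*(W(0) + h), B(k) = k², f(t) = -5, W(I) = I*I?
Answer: 76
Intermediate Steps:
W(I) = I²
o(h, m) = 2*h (o(h, m) = ((-2)²*(0² + h))/2 = (4*(0 + h))/2 = (4*h)/2 = 2*h)
o(11, 1)*((6 + f(-5))*5 - 1*(-1)) - 56 = (2*11)*((6 - 5)*5 - 1*(-1)) - 56 = 22*(1*5 + 1) - 56 = 22*(5 + 1) - 56 = 22*6 - 56 = 132 - 56 = 76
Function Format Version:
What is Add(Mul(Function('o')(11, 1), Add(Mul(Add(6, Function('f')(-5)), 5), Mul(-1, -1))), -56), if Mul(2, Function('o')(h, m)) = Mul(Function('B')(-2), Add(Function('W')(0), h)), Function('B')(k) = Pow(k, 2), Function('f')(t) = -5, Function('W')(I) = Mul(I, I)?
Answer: 76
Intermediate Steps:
Function('W')(I) = Pow(I, 2)
Function('o')(h, m) = Mul(2, h) (Function('o')(h, m) = Mul(Rational(1, 2), Mul(Pow(-2, 2), Add(Pow(0, 2), h))) = Mul(Rational(1, 2), Mul(4, Add(0, h))) = Mul(Rational(1, 2), Mul(4, h)) = Mul(2, h))
Add(Mul(Function('o')(11, 1), Add(Mul(Add(6, Function('f')(-5)), 5), Mul(-1, -1))), -56) = Add(Mul(Mul(2, 11), Add(Mul(Add(6, -5), 5), Mul(-1, -1))), -56) = Add(Mul(22, Add(Mul(1, 5), 1)), -56) = Add(Mul(22, Add(5, 1)), -56) = Add(Mul(22, 6), -56) = Add(132, -56) = 76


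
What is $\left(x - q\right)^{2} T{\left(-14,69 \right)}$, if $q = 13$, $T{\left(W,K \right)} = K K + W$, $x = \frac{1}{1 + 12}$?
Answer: $\frac{133979328}{169} \approx 7.9278 \cdot 10^{5}$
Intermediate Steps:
$x = \frac{1}{13} \approx 0.076923$
$T{\left(W,K \right)} = W + K^{2}$ ($T{\left(W,K \right)} = K^{2} + W = W + K^{2}$)
$\left(x - q\right)^{2} T{\left(-14,69 \right)} = \left(\frac{1}{13} - 13\right)^{2} \left(-14 + 69^{2}\right) = \left(\frac{1}{13} - 13\right)^{2} \left(-14 + 4761\right) = \left(- \frac{168}{13}\right)^{2} \cdot 4747 = \frac{28224}{169} \cdot 4747 = \frac{133979328}{169}$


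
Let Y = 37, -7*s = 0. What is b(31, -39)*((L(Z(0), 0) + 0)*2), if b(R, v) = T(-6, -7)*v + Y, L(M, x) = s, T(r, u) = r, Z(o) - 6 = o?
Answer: 0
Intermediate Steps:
s = 0 (s = -1/7*0 = 0)
Z(o) = 6 + o
L(M, x) = 0
b(R, v) = 37 - 6*v (b(R, v) = -6*v + 37 = 37 - 6*v)
b(31, -39)*((L(Z(0), 0) + 0)*2) = (37 - 6*(-39))*((0 + 0)*2) = (37 + 234)*(0*2) = 271*0 = 0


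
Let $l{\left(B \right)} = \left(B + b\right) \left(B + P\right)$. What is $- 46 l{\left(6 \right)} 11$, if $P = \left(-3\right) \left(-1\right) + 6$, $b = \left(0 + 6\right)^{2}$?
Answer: $-318780$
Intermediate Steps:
$b = 36$ ($b = 6^{2} = 36$)
$P = 9$ ($P = 3 + 6 = 9$)
$l{\left(B \right)} = \left(9 + B\right) \left(36 + B\right)$ ($l{\left(B \right)} = \left(B + 36\right) \left(B + 9\right) = \left(36 + B\right) \left(9 + B\right) = \left(9 + B\right) \left(36 + B\right)$)
$- 46 l{\left(6 \right)} 11 = - 46 \left(324 + 6^{2} + 45 \cdot 6\right) 11 = - 46 \left(324 + 36 + 270\right) 11 = \left(-46\right) 630 \cdot 11 = \left(-28980\right) 11 = -318780$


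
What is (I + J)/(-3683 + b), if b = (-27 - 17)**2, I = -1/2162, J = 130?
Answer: -281059/3777014 ≈ -0.074413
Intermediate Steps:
I = -1/2162 (I = -1*1/2162 = -1/2162 ≈ -0.00046253)
b = 1936 (b = (-44)**2 = 1936)
(I + J)/(-3683 + b) = (-1/2162 + 130)/(-3683 + 1936) = (281059/2162)/(-1747) = (281059/2162)*(-1/1747) = -281059/3777014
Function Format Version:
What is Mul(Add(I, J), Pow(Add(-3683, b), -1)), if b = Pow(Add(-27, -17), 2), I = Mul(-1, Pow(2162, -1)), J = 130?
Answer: Rational(-281059, 3777014) ≈ -0.074413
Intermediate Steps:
I = Rational(-1, 2162) (I = Mul(-1, Rational(1, 2162)) = Rational(-1, 2162) ≈ -0.00046253)
b = 1936 (b = Pow(-44, 2) = 1936)
Mul(Add(I, J), Pow(Add(-3683, b), -1)) = Mul(Add(Rational(-1, 2162), 130), Pow(Add(-3683, 1936), -1)) = Mul(Rational(281059, 2162), Pow(-1747, -1)) = Mul(Rational(281059, 2162), Rational(-1, 1747)) = Rational(-281059, 3777014)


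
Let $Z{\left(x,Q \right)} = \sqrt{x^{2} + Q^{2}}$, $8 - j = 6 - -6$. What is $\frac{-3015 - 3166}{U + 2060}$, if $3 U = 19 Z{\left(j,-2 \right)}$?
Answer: $- \frac{5729787}{1909259} + \frac{352317 \sqrt{5}}{19092590} \approx -2.9598$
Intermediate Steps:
$j = -4$ ($j = 8 - \left(6 - -6\right) = 8 - \left(6 + 6\right) = 8 - 12 = -4$)
$Z{\left(x,Q \right)} = \sqrt{Q^{2} + x^{2}}$
$U = \frac{38 \sqrt{5}}{3}$ ($U = \frac{19 \sqrt{\left(-2\right)^{2} + \left(-4\right)^{2}}}{3} = \frac{19 \sqrt{4 + 16}}{3} = \frac{19 \sqrt{20}}{3} = \frac{19 \cdot 2 \sqrt{5}}{3} = \frac{38 \sqrt{5}}{3} \approx 28.324$)
$\frac{-3015 - 3166}{U + 2060} = \frac{-3015 - 3166}{\frac{38 \sqrt{5}}{3} + 2060} = - \frac{6181}{2060 + \frac{38 \sqrt{5}}{3}}$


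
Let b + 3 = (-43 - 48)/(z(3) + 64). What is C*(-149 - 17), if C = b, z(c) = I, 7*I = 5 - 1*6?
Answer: 328348/447 ≈ 734.56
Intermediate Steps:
I = -⅐ (I = (5 - 1*6)/7 = (5 - 6)/7 = (⅐)*(-1) = -⅐ ≈ -0.14286)
z(c) = -⅐
b = -1978/447 (b = -3 + (-43 - 48)/(-⅐ + 64) = -3 - 91/447/7 = -3 - 91*7/447 = -3 - 637/447 = -1978/447 ≈ -4.4251)
C = -1978/447 ≈ -4.4251
C*(-149 - 17) = -1978*(-149 - 17)/447 = -1978/447*(-166) = 328348/447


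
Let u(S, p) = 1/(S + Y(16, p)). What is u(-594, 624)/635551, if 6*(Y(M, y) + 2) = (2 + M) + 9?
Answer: -2/751856833 ≈ -2.6601e-9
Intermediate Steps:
Y(M, y) = -⅙ + M/6 (Y(M, y) = -2 + ((2 + M) + 9)/6 = -2 + (11 + M)/6 = -2 + (11/6 + M/6) = -⅙ + M/6)
u(S, p) = 1/(5/2 + S) (u(S, p) = 1/(S + (-⅙ + (⅙)*16)) = 1/(S + (-⅙ + 8/3)) = 1/(S + 5/2) = 1/(5/2 + S))
u(-594, 624)/635551 = (2/(5 + 2*(-594)))/635551 = (2/(5 - 1188))*(1/635551) = (2/(-1183))*(1/635551) = (2*(-1/1183))*(1/635551) = -2/1183*1/635551 = -2/751856833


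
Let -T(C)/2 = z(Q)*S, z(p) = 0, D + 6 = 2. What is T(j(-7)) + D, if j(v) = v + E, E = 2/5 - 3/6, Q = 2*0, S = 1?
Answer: -4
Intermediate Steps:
D = -4 (D = -6 + 2 = -4)
Q = 0
E = -1/10 (E = 2*(1/5) - 3*1/6 = 2/5 - 1/2 = -1/10 ≈ -0.10000)
j(v) = -1/10 + v (j(v) = v - 1/10 = -1/10 + v)
T(C) = 0 (T(C) = -0 = -2*0 = 0)
T(j(-7)) + D = 0 - 4 = -4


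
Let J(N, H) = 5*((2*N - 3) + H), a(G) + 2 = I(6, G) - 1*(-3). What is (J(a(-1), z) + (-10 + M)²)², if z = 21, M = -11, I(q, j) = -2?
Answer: 271441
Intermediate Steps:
a(G) = -1 (a(G) = -2 + (-2 - 1*(-3)) = -2 + (-2 + 3) = -2 + 1 = -1)
J(N, H) = -15 + 5*H + 10*N (J(N, H) = 5*((-3 + 2*N) + H) = 5*(-3 + H + 2*N) = -15 + 5*H + 10*N)
(J(a(-1), z) + (-10 + M)²)² = ((-15 + 5*21 + 10*(-1)) + (-10 - 11)²)² = ((-15 + 105 - 10) + (-21)²)² = (80 + 441)² = 521² = 271441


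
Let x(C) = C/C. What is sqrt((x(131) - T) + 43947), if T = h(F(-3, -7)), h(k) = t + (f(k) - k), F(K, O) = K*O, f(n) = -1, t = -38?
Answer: 2*sqrt(11002) ≈ 209.78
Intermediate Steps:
x(C) = 1
h(k) = -39 - k (h(k) = -38 + (-1 - k) = -39 - k)
T = -60 (T = -39 - (-3)*(-7) = -39 - 1*21 = -39 - 21 = -60)
sqrt((x(131) - T) + 43947) = sqrt((1 - 1*(-60)) + 43947) = sqrt((1 + 60) + 43947) = sqrt(61 + 43947) = sqrt(44008) = 2*sqrt(11002)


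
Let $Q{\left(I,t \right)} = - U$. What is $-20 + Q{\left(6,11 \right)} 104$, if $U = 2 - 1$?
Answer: $-124$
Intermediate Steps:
$U = 1$ ($U = 2 + \left(-2 + 1\right) = 2 - 1 = 1$)
$Q{\left(I,t \right)} = -1$ ($Q{\left(I,t \right)} = \left(-1\right) 1 = -1$)
$-20 + Q{\left(6,11 \right)} 104 = -20 - 104 = -124$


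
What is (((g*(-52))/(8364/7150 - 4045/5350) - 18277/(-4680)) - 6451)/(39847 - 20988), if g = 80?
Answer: -24444563230739/27935475361560 ≈ -0.87504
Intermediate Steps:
(((g*(-52))/(8364/7150 - 4045/5350) - 18277/(-4680)) - 6451)/(39847 - 20988) = (((80*(-52))/(8364/7150 - 4045/5350) - 18277/(-4680)) - 6451)/(39847 - 20988) = ((-4160/(8364*(1/7150) - 4045*1/5350) - 18277*(-1/4680)) - 6451)/18859 = ((-4160/(4182/3575 - 809/1070) + 18277/4680) - 6451)*(1/18859) = ((-4160/316513/765050 + 18277/4680) - 6451)*(1/18859) = ((-4160*765050/316513 + 18277/4680) - 6451)*(1/18859) = ((-3182608000/316513 + 18277/4680) - 6451)*(1/18859) = (-14888820531899/1481280840 - 6451)*(1/18859) = -24444563230739/1481280840*1/18859 = -24444563230739/27935475361560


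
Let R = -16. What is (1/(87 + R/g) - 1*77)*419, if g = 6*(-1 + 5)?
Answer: -8354860/259 ≈ -32258.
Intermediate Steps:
g = 24 (g = 6*4 = 24)
(1/(87 + R/g) - 1*77)*419 = (1/(87 - 16/24) - 1*77)*419 = (1/(87 - 16*1/24) - 77)*419 = (1/(87 - ⅔) - 77)*419 = (1/(259/3) - 77)*419 = (3/259 - 77)*419 = -19940/259*419 = -8354860/259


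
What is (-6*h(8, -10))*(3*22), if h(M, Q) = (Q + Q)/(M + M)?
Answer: 495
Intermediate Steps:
h(M, Q) = Q/M (h(M, Q) = (2*Q)/((2*M)) = (2*Q)*(1/(2*M)) = Q/M)
(-6*h(8, -10))*(3*22) = (-(-60)/8)*(3*22) = -(-60)/8*66 = -6*(-5/4)*66 = (15/2)*66 = 495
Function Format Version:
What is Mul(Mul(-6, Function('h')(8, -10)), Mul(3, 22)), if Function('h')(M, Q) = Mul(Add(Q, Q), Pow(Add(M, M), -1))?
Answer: 495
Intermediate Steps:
Function('h')(M, Q) = Mul(Q, Pow(M, -1)) (Function('h')(M, Q) = Mul(Mul(2, Q), Pow(Mul(2, M), -1)) = Mul(Mul(2, Q), Mul(Rational(1, 2), Pow(M, -1))) = Mul(Q, Pow(M, -1)))
Mul(Mul(-6, Function('h')(8, -10)), Mul(3, 22)) = Mul(Mul(-6, Mul(-10, Pow(8, -1))), Mul(3, 22)) = Mul(Mul(-6, Mul(-10, Rational(1, 8))), 66) = Mul(Mul(-6, Rational(-5, 4)), 66) = Mul(Rational(15, 2), 66) = 495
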